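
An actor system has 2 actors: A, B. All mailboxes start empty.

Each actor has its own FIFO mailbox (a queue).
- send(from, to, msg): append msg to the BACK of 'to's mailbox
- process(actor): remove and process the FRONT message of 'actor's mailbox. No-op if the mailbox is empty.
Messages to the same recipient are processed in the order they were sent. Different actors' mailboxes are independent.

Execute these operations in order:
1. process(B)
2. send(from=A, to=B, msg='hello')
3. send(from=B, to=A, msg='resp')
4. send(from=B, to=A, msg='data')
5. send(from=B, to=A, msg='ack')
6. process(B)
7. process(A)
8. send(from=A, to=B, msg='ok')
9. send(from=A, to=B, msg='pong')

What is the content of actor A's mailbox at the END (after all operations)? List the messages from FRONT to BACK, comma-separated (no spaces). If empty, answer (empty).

Answer: data,ack

Derivation:
After 1 (process(B)): A:[] B:[]
After 2 (send(from=A, to=B, msg='hello')): A:[] B:[hello]
After 3 (send(from=B, to=A, msg='resp')): A:[resp] B:[hello]
After 4 (send(from=B, to=A, msg='data')): A:[resp,data] B:[hello]
After 5 (send(from=B, to=A, msg='ack')): A:[resp,data,ack] B:[hello]
After 6 (process(B)): A:[resp,data,ack] B:[]
After 7 (process(A)): A:[data,ack] B:[]
After 8 (send(from=A, to=B, msg='ok')): A:[data,ack] B:[ok]
After 9 (send(from=A, to=B, msg='pong')): A:[data,ack] B:[ok,pong]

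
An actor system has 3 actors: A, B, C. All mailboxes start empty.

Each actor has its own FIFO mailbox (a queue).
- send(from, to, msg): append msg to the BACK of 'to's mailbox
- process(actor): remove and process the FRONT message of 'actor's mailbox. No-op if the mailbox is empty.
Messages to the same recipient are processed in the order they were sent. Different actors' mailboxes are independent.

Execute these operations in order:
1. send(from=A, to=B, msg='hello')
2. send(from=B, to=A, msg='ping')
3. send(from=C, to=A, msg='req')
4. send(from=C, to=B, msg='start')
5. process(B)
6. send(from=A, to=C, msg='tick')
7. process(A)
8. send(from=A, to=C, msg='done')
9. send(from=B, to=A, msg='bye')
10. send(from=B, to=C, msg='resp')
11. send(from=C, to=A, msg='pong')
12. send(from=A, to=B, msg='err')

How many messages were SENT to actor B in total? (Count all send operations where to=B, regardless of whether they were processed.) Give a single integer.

After 1 (send(from=A, to=B, msg='hello')): A:[] B:[hello] C:[]
After 2 (send(from=B, to=A, msg='ping')): A:[ping] B:[hello] C:[]
After 3 (send(from=C, to=A, msg='req')): A:[ping,req] B:[hello] C:[]
After 4 (send(from=C, to=B, msg='start')): A:[ping,req] B:[hello,start] C:[]
After 5 (process(B)): A:[ping,req] B:[start] C:[]
After 6 (send(from=A, to=C, msg='tick')): A:[ping,req] B:[start] C:[tick]
After 7 (process(A)): A:[req] B:[start] C:[tick]
After 8 (send(from=A, to=C, msg='done')): A:[req] B:[start] C:[tick,done]
After 9 (send(from=B, to=A, msg='bye')): A:[req,bye] B:[start] C:[tick,done]
After 10 (send(from=B, to=C, msg='resp')): A:[req,bye] B:[start] C:[tick,done,resp]
After 11 (send(from=C, to=A, msg='pong')): A:[req,bye,pong] B:[start] C:[tick,done,resp]
After 12 (send(from=A, to=B, msg='err')): A:[req,bye,pong] B:[start,err] C:[tick,done,resp]

Answer: 3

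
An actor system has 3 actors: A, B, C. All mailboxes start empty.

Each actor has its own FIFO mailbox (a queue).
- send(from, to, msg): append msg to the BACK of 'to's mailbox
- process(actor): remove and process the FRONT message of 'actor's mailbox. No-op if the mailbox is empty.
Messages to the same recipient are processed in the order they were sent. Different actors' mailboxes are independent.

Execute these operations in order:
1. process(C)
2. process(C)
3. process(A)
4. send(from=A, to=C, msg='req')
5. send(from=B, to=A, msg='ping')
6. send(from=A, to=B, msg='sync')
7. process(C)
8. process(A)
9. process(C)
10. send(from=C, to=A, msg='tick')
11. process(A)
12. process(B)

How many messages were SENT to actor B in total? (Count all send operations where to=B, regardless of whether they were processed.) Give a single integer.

Answer: 1

Derivation:
After 1 (process(C)): A:[] B:[] C:[]
After 2 (process(C)): A:[] B:[] C:[]
After 3 (process(A)): A:[] B:[] C:[]
After 4 (send(from=A, to=C, msg='req')): A:[] B:[] C:[req]
After 5 (send(from=B, to=A, msg='ping')): A:[ping] B:[] C:[req]
After 6 (send(from=A, to=B, msg='sync')): A:[ping] B:[sync] C:[req]
After 7 (process(C)): A:[ping] B:[sync] C:[]
After 8 (process(A)): A:[] B:[sync] C:[]
After 9 (process(C)): A:[] B:[sync] C:[]
After 10 (send(from=C, to=A, msg='tick')): A:[tick] B:[sync] C:[]
After 11 (process(A)): A:[] B:[sync] C:[]
After 12 (process(B)): A:[] B:[] C:[]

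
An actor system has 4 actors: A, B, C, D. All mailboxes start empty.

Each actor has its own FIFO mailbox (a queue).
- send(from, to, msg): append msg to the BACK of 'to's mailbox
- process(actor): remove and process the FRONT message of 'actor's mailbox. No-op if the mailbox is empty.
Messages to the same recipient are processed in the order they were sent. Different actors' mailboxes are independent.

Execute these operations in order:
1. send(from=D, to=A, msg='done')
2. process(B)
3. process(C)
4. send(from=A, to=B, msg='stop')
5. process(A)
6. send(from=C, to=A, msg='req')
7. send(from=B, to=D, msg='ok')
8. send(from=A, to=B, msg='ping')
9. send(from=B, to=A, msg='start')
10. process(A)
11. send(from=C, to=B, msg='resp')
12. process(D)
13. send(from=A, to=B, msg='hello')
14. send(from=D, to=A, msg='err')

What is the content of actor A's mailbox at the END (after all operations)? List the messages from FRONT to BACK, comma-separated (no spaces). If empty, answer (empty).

After 1 (send(from=D, to=A, msg='done')): A:[done] B:[] C:[] D:[]
After 2 (process(B)): A:[done] B:[] C:[] D:[]
After 3 (process(C)): A:[done] B:[] C:[] D:[]
After 4 (send(from=A, to=B, msg='stop')): A:[done] B:[stop] C:[] D:[]
After 5 (process(A)): A:[] B:[stop] C:[] D:[]
After 6 (send(from=C, to=A, msg='req')): A:[req] B:[stop] C:[] D:[]
After 7 (send(from=B, to=D, msg='ok')): A:[req] B:[stop] C:[] D:[ok]
After 8 (send(from=A, to=B, msg='ping')): A:[req] B:[stop,ping] C:[] D:[ok]
After 9 (send(from=B, to=A, msg='start')): A:[req,start] B:[stop,ping] C:[] D:[ok]
After 10 (process(A)): A:[start] B:[stop,ping] C:[] D:[ok]
After 11 (send(from=C, to=B, msg='resp')): A:[start] B:[stop,ping,resp] C:[] D:[ok]
After 12 (process(D)): A:[start] B:[stop,ping,resp] C:[] D:[]
After 13 (send(from=A, to=B, msg='hello')): A:[start] B:[stop,ping,resp,hello] C:[] D:[]
After 14 (send(from=D, to=A, msg='err')): A:[start,err] B:[stop,ping,resp,hello] C:[] D:[]

Answer: start,err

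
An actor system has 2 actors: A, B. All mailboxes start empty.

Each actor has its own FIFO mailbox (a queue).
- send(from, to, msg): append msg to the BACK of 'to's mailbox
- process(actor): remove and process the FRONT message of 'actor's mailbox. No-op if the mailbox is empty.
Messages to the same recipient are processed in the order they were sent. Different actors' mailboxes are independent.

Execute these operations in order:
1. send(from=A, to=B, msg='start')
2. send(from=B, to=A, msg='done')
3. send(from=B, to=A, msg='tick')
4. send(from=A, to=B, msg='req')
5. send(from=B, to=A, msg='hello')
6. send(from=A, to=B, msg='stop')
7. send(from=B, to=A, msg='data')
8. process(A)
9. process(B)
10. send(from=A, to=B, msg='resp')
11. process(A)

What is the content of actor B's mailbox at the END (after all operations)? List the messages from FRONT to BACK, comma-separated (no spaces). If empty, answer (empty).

Answer: req,stop,resp

Derivation:
After 1 (send(from=A, to=B, msg='start')): A:[] B:[start]
After 2 (send(from=B, to=A, msg='done')): A:[done] B:[start]
After 3 (send(from=B, to=A, msg='tick')): A:[done,tick] B:[start]
After 4 (send(from=A, to=B, msg='req')): A:[done,tick] B:[start,req]
After 5 (send(from=B, to=A, msg='hello')): A:[done,tick,hello] B:[start,req]
After 6 (send(from=A, to=B, msg='stop')): A:[done,tick,hello] B:[start,req,stop]
After 7 (send(from=B, to=A, msg='data')): A:[done,tick,hello,data] B:[start,req,stop]
After 8 (process(A)): A:[tick,hello,data] B:[start,req,stop]
After 9 (process(B)): A:[tick,hello,data] B:[req,stop]
After 10 (send(from=A, to=B, msg='resp')): A:[tick,hello,data] B:[req,stop,resp]
After 11 (process(A)): A:[hello,data] B:[req,stop,resp]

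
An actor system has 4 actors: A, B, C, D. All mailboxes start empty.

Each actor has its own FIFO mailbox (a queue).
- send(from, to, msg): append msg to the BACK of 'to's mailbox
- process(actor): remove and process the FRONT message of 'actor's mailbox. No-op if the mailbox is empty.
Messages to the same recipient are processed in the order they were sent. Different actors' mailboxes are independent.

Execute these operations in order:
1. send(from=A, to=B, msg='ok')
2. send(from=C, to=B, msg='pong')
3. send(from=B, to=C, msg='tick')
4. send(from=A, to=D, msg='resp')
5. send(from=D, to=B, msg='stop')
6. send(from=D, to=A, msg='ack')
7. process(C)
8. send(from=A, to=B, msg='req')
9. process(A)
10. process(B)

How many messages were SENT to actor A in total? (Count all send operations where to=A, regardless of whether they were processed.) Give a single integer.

Answer: 1

Derivation:
After 1 (send(from=A, to=B, msg='ok')): A:[] B:[ok] C:[] D:[]
After 2 (send(from=C, to=B, msg='pong')): A:[] B:[ok,pong] C:[] D:[]
After 3 (send(from=B, to=C, msg='tick')): A:[] B:[ok,pong] C:[tick] D:[]
After 4 (send(from=A, to=D, msg='resp')): A:[] B:[ok,pong] C:[tick] D:[resp]
After 5 (send(from=D, to=B, msg='stop')): A:[] B:[ok,pong,stop] C:[tick] D:[resp]
After 6 (send(from=D, to=A, msg='ack')): A:[ack] B:[ok,pong,stop] C:[tick] D:[resp]
After 7 (process(C)): A:[ack] B:[ok,pong,stop] C:[] D:[resp]
After 8 (send(from=A, to=B, msg='req')): A:[ack] B:[ok,pong,stop,req] C:[] D:[resp]
After 9 (process(A)): A:[] B:[ok,pong,stop,req] C:[] D:[resp]
After 10 (process(B)): A:[] B:[pong,stop,req] C:[] D:[resp]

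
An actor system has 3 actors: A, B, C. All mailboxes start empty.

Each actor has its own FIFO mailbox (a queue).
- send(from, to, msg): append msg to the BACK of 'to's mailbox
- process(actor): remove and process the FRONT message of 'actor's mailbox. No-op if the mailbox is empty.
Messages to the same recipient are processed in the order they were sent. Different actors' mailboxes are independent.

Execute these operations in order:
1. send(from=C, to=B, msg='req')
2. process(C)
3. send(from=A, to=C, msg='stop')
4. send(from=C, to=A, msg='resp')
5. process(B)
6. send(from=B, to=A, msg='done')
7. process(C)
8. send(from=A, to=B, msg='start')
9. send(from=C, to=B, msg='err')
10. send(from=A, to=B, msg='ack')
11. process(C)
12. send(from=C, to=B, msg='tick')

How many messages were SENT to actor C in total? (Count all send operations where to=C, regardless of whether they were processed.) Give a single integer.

After 1 (send(from=C, to=B, msg='req')): A:[] B:[req] C:[]
After 2 (process(C)): A:[] B:[req] C:[]
After 3 (send(from=A, to=C, msg='stop')): A:[] B:[req] C:[stop]
After 4 (send(from=C, to=A, msg='resp')): A:[resp] B:[req] C:[stop]
After 5 (process(B)): A:[resp] B:[] C:[stop]
After 6 (send(from=B, to=A, msg='done')): A:[resp,done] B:[] C:[stop]
After 7 (process(C)): A:[resp,done] B:[] C:[]
After 8 (send(from=A, to=B, msg='start')): A:[resp,done] B:[start] C:[]
After 9 (send(from=C, to=B, msg='err')): A:[resp,done] B:[start,err] C:[]
After 10 (send(from=A, to=B, msg='ack')): A:[resp,done] B:[start,err,ack] C:[]
After 11 (process(C)): A:[resp,done] B:[start,err,ack] C:[]
After 12 (send(from=C, to=B, msg='tick')): A:[resp,done] B:[start,err,ack,tick] C:[]

Answer: 1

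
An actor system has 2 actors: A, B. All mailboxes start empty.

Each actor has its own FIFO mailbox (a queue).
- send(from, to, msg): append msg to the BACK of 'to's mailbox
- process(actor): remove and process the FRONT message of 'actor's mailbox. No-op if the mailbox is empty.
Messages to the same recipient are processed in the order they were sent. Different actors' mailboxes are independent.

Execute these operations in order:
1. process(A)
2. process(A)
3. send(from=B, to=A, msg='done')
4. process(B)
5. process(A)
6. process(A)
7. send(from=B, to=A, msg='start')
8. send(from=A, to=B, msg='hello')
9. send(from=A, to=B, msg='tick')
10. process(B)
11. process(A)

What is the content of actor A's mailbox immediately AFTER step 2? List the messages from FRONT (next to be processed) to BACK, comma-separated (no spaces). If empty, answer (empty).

After 1 (process(A)): A:[] B:[]
After 2 (process(A)): A:[] B:[]

(empty)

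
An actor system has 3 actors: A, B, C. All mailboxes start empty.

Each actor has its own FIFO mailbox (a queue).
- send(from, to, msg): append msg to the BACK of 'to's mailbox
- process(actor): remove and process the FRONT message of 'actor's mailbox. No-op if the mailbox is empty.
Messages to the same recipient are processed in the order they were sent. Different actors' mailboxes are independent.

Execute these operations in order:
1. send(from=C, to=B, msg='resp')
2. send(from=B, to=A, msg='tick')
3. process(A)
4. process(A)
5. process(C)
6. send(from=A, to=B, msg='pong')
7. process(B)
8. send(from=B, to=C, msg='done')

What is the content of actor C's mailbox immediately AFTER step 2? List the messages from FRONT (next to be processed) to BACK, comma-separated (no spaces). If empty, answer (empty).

After 1 (send(from=C, to=B, msg='resp')): A:[] B:[resp] C:[]
After 2 (send(from=B, to=A, msg='tick')): A:[tick] B:[resp] C:[]

(empty)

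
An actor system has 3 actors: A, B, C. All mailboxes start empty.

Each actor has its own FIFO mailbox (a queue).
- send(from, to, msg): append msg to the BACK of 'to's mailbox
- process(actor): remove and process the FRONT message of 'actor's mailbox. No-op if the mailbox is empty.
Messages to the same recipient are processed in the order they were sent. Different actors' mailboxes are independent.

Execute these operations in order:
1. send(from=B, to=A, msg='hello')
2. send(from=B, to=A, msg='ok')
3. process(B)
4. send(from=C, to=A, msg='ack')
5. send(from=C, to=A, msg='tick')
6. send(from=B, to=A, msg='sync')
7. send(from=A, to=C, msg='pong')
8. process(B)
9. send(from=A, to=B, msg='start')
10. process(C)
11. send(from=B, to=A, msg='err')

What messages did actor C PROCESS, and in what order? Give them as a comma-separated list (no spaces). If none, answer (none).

Answer: pong

Derivation:
After 1 (send(from=B, to=A, msg='hello')): A:[hello] B:[] C:[]
After 2 (send(from=B, to=A, msg='ok')): A:[hello,ok] B:[] C:[]
After 3 (process(B)): A:[hello,ok] B:[] C:[]
After 4 (send(from=C, to=A, msg='ack')): A:[hello,ok,ack] B:[] C:[]
After 5 (send(from=C, to=A, msg='tick')): A:[hello,ok,ack,tick] B:[] C:[]
After 6 (send(from=B, to=A, msg='sync')): A:[hello,ok,ack,tick,sync] B:[] C:[]
After 7 (send(from=A, to=C, msg='pong')): A:[hello,ok,ack,tick,sync] B:[] C:[pong]
After 8 (process(B)): A:[hello,ok,ack,tick,sync] B:[] C:[pong]
After 9 (send(from=A, to=B, msg='start')): A:[hello,ok,ack,tick,sync] B:[start] C:[pong]
After 10 (process(C)): A:[hello,ok,ack,tick,sync] B:[start] C:[]
After 11 (send(from=B, to=A, msg='err')): A:[hello,ok,ack,tick,sync,err] B:[start] C:[]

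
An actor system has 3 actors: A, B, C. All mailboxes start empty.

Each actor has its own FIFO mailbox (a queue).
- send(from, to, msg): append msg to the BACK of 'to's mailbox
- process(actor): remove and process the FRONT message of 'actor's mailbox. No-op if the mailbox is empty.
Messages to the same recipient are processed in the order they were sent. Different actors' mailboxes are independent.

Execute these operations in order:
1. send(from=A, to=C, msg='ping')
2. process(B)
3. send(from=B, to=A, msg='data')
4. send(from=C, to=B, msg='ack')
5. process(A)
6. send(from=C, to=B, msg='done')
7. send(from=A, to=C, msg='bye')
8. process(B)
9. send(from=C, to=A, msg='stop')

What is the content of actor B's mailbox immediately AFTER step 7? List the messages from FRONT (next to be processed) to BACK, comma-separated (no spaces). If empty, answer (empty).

After 1 (send(from=A, to=C, msg='ping')): A:[] B:[] C:[ping]
After 2 (process(B)): A:[] B:[] C:[ping]
After 3 (send(from=B, to=A, msg='data')): A:[data] B:[] C:[ping]
After 4 (send(from=C, to=B, msg='ack')): A:[data] B:[ack] C:[ping]
After 5 (process(A)): A:[] B:[ack] C:[ping]
After 6 (send(from=C, to=B, msg='done')): A:[] B:[ack,done] C:[ping]
After 7 (send(from=A, to=C, msg='bye')): A:[] B:[ack,done] C:[ping,bye]

ack,done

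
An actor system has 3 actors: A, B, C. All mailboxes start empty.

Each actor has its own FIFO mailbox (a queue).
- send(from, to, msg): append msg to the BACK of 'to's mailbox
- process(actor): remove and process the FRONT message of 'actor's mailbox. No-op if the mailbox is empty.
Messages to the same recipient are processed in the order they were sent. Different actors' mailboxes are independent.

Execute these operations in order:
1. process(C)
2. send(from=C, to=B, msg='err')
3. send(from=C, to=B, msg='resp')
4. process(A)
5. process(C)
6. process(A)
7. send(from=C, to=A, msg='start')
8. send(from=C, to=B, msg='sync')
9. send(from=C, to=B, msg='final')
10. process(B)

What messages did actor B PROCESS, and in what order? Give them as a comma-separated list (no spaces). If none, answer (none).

Answer: err

Derivation:
After 1 (process(C)): A:[] B:[] C:[]
After 2 (send(from=C, to=B, msg='err')): A:[] B:[err] C:[]
After 3 (send(from=C, to=B, msg='resp')): A:[] B:[err,resp] C:[]
After 4 (process(A)): A:[] B:[err,resp] C:[]
After 5 (process(C)): A:[] B:[err,resp] C:[]
After 6 (process(A)): A:[] B:[err,resp] C:[]
After 7 (send(from=C, to=A, msg='start')): A:[start] B:[err,resp] C:[]
After 8 (send(from=C, to=B, msg='sync')): A:[start] B:[err,resp,sync] C:[]
After 9 (send(from=C, to=B, msg='final')): A:[start] B:[err,resp,sync,final] C:[]
After 10 (process(B)): A:[start] B:[resp,sync,final] C:[]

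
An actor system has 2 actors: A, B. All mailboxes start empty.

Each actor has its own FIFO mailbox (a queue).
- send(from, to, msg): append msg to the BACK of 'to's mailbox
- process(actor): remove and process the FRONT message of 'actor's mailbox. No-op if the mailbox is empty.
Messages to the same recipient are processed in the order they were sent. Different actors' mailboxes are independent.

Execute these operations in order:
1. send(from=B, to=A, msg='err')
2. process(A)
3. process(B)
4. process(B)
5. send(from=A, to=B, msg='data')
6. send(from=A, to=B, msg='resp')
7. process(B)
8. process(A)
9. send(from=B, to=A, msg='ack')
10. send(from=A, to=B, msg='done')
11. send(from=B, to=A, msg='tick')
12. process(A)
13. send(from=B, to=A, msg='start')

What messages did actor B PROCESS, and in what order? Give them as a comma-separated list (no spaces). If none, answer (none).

Answer: data

Derivation:
After 1 (send(from=B, to=A, msg='err')): A:[err] B:[]
After 2 (process(A)): A:[] B:[]
After 3 (process(B)): A:[] B:[]
After 4 (process(B)): A:[] B:[]
After 5 (send(from=A, to=B, msg='data')): A:[] B:[data]
After 6 (send(from=A, to=B, msg='resp')): A:[] B:[data,resp]
After 7 (process(B)): A:[] B:[resp]
After 8 (process(A)): A:[] B:[resp]
After 9 (send(from=B, to=A, msg='ack')): A:[ack] B:[resp]
After 10 (send(from=A, to=B, msg='done')): A:[ack] B:[resp,done]
After 11 (send(from=B, to=A, msg='tick')): A:[ack,tick] B:[resp,done]
After 12 (process(A)): A:[tick] B:[resp,done]
After 13 (send(from=B, to=A, msg='start')): A:[tick,start] B:[resp,done]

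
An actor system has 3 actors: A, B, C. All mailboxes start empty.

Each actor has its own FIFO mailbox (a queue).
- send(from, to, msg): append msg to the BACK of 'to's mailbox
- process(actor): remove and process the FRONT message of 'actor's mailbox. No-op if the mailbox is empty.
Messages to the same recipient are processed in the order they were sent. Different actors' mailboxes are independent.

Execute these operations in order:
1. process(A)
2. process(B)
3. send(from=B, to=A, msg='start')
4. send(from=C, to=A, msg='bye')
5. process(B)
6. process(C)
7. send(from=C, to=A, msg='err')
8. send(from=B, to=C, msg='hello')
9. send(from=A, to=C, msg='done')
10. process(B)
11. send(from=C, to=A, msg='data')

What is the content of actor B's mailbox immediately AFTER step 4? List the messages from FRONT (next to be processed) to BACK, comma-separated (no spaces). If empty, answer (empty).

After 1 (process(A)): A:[] B:[] C:[]
After 2 (process(B)): A:[] B:[] C:[]
After 3 (send(from=B, to=A, msg='start')): A:[start] B:[] C:[]
After 4 (send(from=C, to=A, msg='bye')): A:[start,bye] B:[] C:[]

(empty)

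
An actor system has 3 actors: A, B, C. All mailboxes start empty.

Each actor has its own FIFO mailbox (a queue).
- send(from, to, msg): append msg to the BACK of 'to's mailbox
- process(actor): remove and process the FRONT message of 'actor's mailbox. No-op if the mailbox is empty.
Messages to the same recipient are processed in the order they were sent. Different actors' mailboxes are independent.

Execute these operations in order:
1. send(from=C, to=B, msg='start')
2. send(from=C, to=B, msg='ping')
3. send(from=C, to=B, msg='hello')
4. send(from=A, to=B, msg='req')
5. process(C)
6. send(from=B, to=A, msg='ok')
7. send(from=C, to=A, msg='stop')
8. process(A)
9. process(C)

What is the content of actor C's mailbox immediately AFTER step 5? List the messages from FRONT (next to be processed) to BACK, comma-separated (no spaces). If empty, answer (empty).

After 1 (send(from=C, to=B, msg='start')): A:[] B:[start] C:[]
After 2 (send(from=C, to=B, msg='ping')): A:[] B:[start,ping] C:[]
After 3 (send(from=C, to=B, msg='hello')): A:[] B:[start,ping,hello] C:[]
After 4 (send(from=A, to=B, msg='req')): A:[] B:[start,ping,hello,req] C:[]
After 5 (process(C)): A:[] B:[start,ping,hello,req] C:[]

(empty)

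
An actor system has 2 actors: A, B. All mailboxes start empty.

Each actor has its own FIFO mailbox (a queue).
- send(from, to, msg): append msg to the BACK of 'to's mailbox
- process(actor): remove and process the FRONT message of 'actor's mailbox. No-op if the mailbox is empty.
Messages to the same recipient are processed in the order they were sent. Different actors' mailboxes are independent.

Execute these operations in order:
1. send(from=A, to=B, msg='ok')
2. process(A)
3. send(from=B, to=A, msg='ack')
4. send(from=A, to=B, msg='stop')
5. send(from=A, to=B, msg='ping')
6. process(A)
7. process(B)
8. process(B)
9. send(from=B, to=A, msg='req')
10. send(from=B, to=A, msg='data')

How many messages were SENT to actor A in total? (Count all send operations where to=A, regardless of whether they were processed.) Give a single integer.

Answer: 3

Derivation:
After 1 (send(from=A, to=B, msg='ok')): A:[] B:[ok]
After 2 (process(A)): A:[] B:[ok]
After 3 (send(from=B, to=A, msg='ack')): A:[ack] B:[ok]
After 4 (send(from=A, to=B, msg='stop')): A:[ack] B:[ok,stop]
After 5 (send(from=A, to=B, msg='ping')): A:[ack] B:[ok,stop,ping]
After 6 (process(A)): A:[] B:[ok,stop,ping]
After 7 (process(B)): A:[] B:[stop,ping]
After 8 (process(B)): A:[] B:[ping]
After 9 (send(from=B, to=A, msg='req')): A:[req] B:[ping]
After 10 (send(from=B, to=A, msg='data')): A:[req,data] B:[ping]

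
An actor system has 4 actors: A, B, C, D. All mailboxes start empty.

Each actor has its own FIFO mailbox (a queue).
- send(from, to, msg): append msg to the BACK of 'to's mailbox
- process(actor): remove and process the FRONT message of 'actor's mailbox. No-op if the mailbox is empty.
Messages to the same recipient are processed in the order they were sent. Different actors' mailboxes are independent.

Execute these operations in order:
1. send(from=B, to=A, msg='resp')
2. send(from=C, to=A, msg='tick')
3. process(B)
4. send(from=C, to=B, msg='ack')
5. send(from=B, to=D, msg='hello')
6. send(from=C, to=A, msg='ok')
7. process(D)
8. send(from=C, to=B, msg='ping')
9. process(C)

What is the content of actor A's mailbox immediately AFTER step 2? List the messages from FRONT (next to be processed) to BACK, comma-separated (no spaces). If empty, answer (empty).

After 1 (send(from=B, to=A, msg='resp')): A:[resp] B:[] C:[] D:[]
After 2 (send(from=C, to=A, msg='tick')): A:[resp,tick] B:[] C:[] D:[]

resp,tick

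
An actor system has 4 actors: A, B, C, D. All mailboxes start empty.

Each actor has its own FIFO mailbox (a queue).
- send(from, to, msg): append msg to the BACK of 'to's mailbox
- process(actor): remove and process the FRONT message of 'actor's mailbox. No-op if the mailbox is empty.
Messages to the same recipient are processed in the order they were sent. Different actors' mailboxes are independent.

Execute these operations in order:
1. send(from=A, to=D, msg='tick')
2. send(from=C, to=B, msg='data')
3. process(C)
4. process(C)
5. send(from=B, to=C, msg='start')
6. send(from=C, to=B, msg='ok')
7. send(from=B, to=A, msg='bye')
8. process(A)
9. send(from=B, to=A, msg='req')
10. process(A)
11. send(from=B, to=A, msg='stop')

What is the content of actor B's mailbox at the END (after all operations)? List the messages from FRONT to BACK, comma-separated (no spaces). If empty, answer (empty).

After 1 (send(from=A, to=D, msg='tick')): A:[] B:[] C:[] D:[tick]
After 2 (send(from=C, to=B, msg='data')): A:[] B:[data] C:[] D:[tick]
After 3 (process(C)): A:[] B:[data] C:[] D:[tick]
After 4 (process(C)): A:[] B:[data] C:[] D:[tick]
After 5 (send(from=B, to=C, msg='start')): A:[] B:[data] C:[start] D:[tick]
After 6 (send(from=C, to=B, msg='ok')): A:[] B:[data,ok] C:[start] D:[tick]
After 7 (send(from=B, to=A, msg='bye')): A:[bye] B:[data,ok] C:[start] D:[tick]
After 8 (process(A)): A:[] B:[data,ok] C:[start] D:[tick]
After 9 (send(from=B, to=A, msg='req')): A:[req] B:[data,ok] C:[start] D:[tick]
After 10 (process(A)): A:[] B:[data,ok] C:[start] D:[tick]
After 11 (send(from=B, to=A, msg='stop')): A:[stop] B:[data,ok] C:[start] D:[tick]

Answer: data,ok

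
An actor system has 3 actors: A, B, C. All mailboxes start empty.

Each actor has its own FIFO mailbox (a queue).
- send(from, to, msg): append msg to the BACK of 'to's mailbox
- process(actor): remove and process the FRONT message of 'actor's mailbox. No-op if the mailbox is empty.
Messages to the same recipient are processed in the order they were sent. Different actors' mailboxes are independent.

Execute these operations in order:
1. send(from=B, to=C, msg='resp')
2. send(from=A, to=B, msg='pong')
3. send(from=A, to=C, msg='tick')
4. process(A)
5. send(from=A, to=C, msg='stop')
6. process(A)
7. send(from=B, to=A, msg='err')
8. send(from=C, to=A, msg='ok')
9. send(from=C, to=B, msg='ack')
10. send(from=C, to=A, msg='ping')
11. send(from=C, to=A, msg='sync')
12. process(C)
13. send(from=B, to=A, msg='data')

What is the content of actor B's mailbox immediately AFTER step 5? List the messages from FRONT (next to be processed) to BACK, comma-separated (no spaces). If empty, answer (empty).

After 1 (send(from=B, to=C, msg='resp')): A:[] B:[] C:[resp]
After 2 (send(from=A, to=B, msg='pong')): A:[] B:[pong] C:[resp]
After 3 (send(from=A, to=C, msg='tick')): A:[] B:[pong] C:[resp,tick]
After 4 (process(A)): A:[] B:[pong] C:[resp,tick]
After 5 (send(from=A, to=C, msg='stop')): A:[] B:[pong] C:[resp,tick,stop]

pong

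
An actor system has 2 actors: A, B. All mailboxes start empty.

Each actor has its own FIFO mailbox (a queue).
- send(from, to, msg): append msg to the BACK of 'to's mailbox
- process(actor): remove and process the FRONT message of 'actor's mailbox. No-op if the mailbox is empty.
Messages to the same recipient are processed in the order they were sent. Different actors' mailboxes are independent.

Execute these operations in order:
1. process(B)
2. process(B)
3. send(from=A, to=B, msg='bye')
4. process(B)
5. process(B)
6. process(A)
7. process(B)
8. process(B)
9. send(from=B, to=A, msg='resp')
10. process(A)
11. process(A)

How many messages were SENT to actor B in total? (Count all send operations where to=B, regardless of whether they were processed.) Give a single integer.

After 1 (process(B)): A:[] B:[]
After 2 (process(B)): A:[] B:[]
After 3 (send(from=A, to=B, msg='bye')): A:[] B:[bye]
After 4 (process(B)): A:[] B:[]
After 5 (process(B)): A:[] B:[]
After 6 (process(A)): A:[] B:[]
After 7 (process(B)): A:[] B:[]
After 8 (process(B)): A:[] B:[]
After 9 (send(from=B, to=A, msg='resp')): A:[resp] B:[]
After 10 (process(A)): A:[] B:[]
After 11 (process(A)): A:[] B:[]

Answer: 1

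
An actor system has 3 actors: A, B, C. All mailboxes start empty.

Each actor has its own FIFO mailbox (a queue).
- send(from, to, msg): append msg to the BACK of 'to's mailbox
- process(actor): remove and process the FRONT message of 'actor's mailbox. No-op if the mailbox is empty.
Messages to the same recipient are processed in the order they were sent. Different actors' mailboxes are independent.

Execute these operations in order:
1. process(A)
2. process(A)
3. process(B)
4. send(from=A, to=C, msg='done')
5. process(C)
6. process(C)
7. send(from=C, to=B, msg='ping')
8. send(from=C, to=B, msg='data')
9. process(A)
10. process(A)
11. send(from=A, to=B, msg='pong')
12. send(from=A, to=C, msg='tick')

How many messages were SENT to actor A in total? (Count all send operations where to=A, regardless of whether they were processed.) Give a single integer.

Answer: 0

Derivation:
After 1 (process(A)): A:[] B:[] C:[]
After 2 (process(A)): A:[] B:[] C:[]
After 3 (process(B)): A:[] B:[] C:[]
After 4 (send(from=A, to=C, msg='done')): A:[] B:[] C:[done]
After 5 (process(C)): A:[] B:[] C:[]
After 6 (process(C)): A:[] B:[] C:[]
After 7 (send(from=C, to=B, msg='ping')): A:[] B:[ping] C:[]
After 8 (send(from=C, to=B, msg='data')): A:[] B:[ping,data] C:[]
After 9 (process(A)): A:[] B:[ping,data] C:[]
After 10 (process(A)): A:[] B:[ping,data] C:[]
After 11 (send(from=A, to=B, msg='pong')): A:[] B:[ping,data,pong] C:[]
After 12 (send(from=A, to=C, msg='tick')): A:[] B:[ping,data,pong] C:[tick]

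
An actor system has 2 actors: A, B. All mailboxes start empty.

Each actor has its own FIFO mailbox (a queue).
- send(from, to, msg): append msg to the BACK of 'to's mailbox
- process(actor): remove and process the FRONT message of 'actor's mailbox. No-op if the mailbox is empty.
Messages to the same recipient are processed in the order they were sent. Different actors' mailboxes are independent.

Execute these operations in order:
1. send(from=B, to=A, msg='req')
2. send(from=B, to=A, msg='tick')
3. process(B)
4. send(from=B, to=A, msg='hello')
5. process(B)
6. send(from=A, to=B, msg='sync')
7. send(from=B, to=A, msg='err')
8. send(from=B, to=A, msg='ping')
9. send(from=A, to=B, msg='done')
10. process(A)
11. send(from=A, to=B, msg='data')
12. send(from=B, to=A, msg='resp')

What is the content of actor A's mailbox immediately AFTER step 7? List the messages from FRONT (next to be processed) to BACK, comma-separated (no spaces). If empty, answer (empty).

After 1 (send(from=B, to=A, msg='req')): A:[req] B:[]
After 2 (send(from=B, to=A, msg='tick')): A:[req,tick] B:[]
After 3 (process(B)): A:[req,tick] B:[]
After 4 (send(from=B, to=A, msg='hello')): A:[req,tick,hello] B:[]
After 5 (process(B)): A:[req,tick,hello] B:[]
After 6 (send(from=A, to=B, msg='sync')): A:[req,tick,hello] B:[sync]
After 7 (send(from=B, to=A, msg='err')): A:[req,tick,hello,err] B:[sync]

req,tick,hello,err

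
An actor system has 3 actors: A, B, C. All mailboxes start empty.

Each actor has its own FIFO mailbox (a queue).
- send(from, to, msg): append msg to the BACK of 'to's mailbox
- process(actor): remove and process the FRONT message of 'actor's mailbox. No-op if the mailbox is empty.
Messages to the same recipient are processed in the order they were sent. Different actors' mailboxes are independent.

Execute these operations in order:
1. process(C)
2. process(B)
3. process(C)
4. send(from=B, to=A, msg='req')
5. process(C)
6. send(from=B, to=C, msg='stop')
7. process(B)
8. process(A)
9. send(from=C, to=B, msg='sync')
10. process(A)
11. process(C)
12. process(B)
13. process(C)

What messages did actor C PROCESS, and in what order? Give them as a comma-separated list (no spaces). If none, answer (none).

Answer: stop

Derivation:
After 1 (process(C)): A:[] B:[] C:[]
After 2 (process(B)): A:[] B:[] C:[]
After 3 (process(C)): A:[] B:[] C:[]
After 4 (send(from=B, to=A, msg='req')): A:[req] B:[] C:[]
After 5 (process(C)): A:[req] B:[] C:[]
After 6 (send(from=B, to=C, msg='stop')): A:[req] B:[] C:[stop]
After 7 (process(B)): A:[req] B:[] C:[stop]
After 8 (process(A)): A:[] B:[] C:[stop]
After 9 (send(from=C, to=B, msg='sync')): A:[] B:[sync] C:[stop]
After 10 (process(A)): A:[] B:[sync] C:[stop]
After 11 (process(C)): A:[] B:[sync] C:[]
After 12 (process(B)): A:[] B:[] C:[]
After 13 (process(C)): A:[] B:[] C:[]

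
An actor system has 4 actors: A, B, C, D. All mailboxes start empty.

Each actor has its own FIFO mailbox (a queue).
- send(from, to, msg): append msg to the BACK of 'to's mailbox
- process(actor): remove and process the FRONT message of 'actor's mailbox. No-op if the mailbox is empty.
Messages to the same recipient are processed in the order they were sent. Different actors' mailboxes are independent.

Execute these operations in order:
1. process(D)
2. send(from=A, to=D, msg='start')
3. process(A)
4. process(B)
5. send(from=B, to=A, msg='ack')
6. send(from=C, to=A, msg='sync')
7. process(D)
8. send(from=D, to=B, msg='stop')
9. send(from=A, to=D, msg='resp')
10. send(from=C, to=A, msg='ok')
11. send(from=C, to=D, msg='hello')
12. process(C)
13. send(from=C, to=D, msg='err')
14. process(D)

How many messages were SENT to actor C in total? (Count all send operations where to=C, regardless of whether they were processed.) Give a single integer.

Answer: 0

Derivation:
After 1 (process(D)): A:[] B:[] C:[] D:[]
After 2 (send(from=A, to=D, msg='start')): A:[] B:[] C:[] D:[start]
After 3 (process(A)): A:[] B:[] C:[] D:[start]
After 4 (process(B)): A:[] B:[] C:[] D:[start]
After 5 (send(from=B, to=A, msg='ack')): A:[ack] B:[] C:[] D:[start]
After 6 (send(from=C, to=A, msg='sync')): A:[ack,sync] B:[] C:[] D:[start]
After 7 (process(D)): A:[ack,sync] B:[] C:[] D:[]
After 8 (send(from=D, to=B, msg='stop')): A:[ack,sync] B:[stop] C:[] D:[]
After 9 (send(from=A, to=D, msg='resp')): A:[ack,sync] B:[stop] C:[] D:[resp]
After 10 (send(from=C, to=A, msg='ok')): A:[ack,sync,ok] B:[stop] C:[] D:[resp]
After 11 (send(from=C, to=D, msg='hello')): A:[ack,sync,ok] B:[stop] C:[] D:[resp,hello]
After 12 (process(C)): A:[ack,sync,ok] B:[stop] C:[] D:[resp,hello]
After 13 (send(from=C, to=D, msg='err')): A:[ack,sync,ok] B:[stop] C:[] D:[resp,hello,err]
After 14 (process(D)): A:[ack,sync,ok] B:[stop] C:[] D:[hello,err]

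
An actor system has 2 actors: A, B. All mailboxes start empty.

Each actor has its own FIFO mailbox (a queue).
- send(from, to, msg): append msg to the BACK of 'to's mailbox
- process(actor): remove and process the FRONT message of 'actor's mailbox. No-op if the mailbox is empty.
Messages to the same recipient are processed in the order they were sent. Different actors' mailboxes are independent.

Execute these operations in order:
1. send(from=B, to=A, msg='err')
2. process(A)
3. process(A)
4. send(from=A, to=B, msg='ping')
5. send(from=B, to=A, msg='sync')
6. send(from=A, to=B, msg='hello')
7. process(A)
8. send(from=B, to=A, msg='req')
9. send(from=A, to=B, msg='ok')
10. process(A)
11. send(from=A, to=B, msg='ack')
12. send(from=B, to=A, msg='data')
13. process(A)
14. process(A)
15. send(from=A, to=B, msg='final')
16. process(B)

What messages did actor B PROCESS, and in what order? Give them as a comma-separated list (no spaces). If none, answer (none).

Answer: ping

Derivation:
After 1 (send(from=B, to=A, msg='err')): A:[err] B:[]
After 2 (process(A)): A:[] B:[]
After 3 (process(A)): A:[] B:[]
After 4 (send(from=A, to=B, msg='ping')): A:[] B:[ping]
After 5 (send(from=B, to=A, msg='sync')): A:[sync] B:[ping]
After 6 (send(from=A, to=B, msg='hello')): A:[sync] B:[ping,hello]
After 7 (process(A)): A:[] B:[ping,hello]
After 8 (send(from=B, to=A, msg='req')): A:[req] B:[ping,hello]
After 9 (send(from=A, to=B, msg='ok')): A:[req] B:[ping,hello,ok]
After 10 (process(A)): A:[] B:[ping,hello,ok]
After 11 (send(from=A, to=B, msg='ack')): A:[] B:[ping,hello,ok,ack]
After 12 (send(from=B, to=A, msg='data')): A:[data] B:[ping,hello,ok,ack]
After 13 (process(A)): A:[] B:[ping,hello,ok,ack]
After 14 (process(A)): A:[] B:[ping,hello,ok,ack]
After 15 (send(from=A, to=B, msg='final')): A:[] B:[ping,hello,ok,ack,final]
After 16 (process(B)): A:[] B:[hello,ok,ack,final]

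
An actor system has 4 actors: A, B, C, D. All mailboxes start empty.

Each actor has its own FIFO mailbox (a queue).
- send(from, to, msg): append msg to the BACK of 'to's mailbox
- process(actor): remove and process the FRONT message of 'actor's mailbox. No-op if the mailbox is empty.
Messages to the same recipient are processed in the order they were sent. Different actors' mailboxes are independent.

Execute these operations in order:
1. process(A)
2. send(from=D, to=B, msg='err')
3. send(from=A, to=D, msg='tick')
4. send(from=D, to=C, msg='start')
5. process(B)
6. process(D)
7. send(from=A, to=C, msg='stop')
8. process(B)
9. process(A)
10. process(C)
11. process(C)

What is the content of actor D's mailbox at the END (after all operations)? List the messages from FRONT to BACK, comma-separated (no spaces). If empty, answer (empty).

Answer: (empty)

Derivation:
After 1 (process(A)): A:[] B:[] C:[] D:[]
After 2 (send(from=D, to=B, msg='err')): A:[] B:[err] C:[] D:[]
After 3 (send(from=A, to=D, msg='tick')): A:[] B:[err] C:[] D:[tick]
After 4 (send(from=D, to=C, msg='start')): A:[] B:[err] C:[start] D:[tick]
After 5 (process(B)): A:[] B:[] C:[start] D:[tick]
After 6 (process(D)): A:[] B:[] C:[start] D:[]
After 7 (send(from=A, to=C, msg='stop')): A:[] B:[] C:[start,stop] D:[]
After 8 (process(B)): A:[] B:[] C:[start,stop] D:[]
After 9 (process(A)): A:[] B:[] C:[start,stop] D:[]
After 10 (process(C)): A:[] B:[] C:[stop] D:[]
After 11 (process(C)): A:[] B:[] C:[] D:[]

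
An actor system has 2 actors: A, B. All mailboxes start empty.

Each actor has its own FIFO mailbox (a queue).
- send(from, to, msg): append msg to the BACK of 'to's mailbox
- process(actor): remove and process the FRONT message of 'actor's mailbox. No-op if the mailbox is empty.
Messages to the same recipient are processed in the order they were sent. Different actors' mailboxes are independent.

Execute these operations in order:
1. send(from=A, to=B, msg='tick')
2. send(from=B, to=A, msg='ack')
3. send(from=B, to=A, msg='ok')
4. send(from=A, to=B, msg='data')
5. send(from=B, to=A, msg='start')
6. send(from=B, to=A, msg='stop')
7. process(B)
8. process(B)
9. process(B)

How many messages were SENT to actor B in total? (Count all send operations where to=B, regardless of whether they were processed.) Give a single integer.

After 1 (send(from=A, to=B, msg='tick')): A:[] B:[tick]
After 2 (send(from=B, to=A, msg='ack')): A:[ack] B:[tick]
After 3 (send(from=B, to=A, msg='ok')): A:[ack,ok] B:[tick]
After 4 (send(from=A, to=B, msg='data')): A:[ack,ok] B:[tick,data]
After 5 (send(from=B, to=A, msg='start')): A:[ack,ok,start] B:[tick,data]
After 6 (send(from=B, to=A, msg='stop')): A:[ack,ok,start,stop] B:[tick,data]
After 7 (process(B)): A:[ack,ok,start,stop] B:[data]
After 8 (process(B)): A:[ack,ok,start,stop] B:[]
After 9 (process(B)): A:[ack,ok,start,stop] B:[]

Answer: 2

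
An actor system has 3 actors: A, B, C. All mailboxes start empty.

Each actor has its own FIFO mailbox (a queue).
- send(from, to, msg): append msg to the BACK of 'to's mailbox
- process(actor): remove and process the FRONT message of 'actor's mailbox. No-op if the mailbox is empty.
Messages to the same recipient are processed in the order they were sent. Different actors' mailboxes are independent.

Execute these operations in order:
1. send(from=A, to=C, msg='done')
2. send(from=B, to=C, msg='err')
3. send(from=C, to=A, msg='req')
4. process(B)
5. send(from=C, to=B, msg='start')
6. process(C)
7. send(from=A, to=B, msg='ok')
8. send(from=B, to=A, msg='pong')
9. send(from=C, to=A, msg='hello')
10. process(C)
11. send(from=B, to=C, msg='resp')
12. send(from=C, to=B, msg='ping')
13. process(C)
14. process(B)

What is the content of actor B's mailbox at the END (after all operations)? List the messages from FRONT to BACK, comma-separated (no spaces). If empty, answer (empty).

After 1 (send(from=A, to=C, msg='done')): A:[] B:[] C:[done]
After 2 (send(from=B, to=C, msg='err')): A:[] B:[] C:[done,err]
After 3 (send(from=C, to=A, msg='req')): A:[req] B:[] C:[done,err]
After 4 (process(B)): A:[req] B:[] C:[done,err]
After 5 (send(from=C, to=B, msg='start')): A:[req] B:[start] C:[done,err]
After 6 (process(C)): A:[req] B:[start] C:[err]
After 7 (send(from=A, to=B, msg='ok')): A:[req] B:[start,ok] C:[err]
After 8 (send(from=B, to=A, msg='pong')): A:[req,pong] B:[start,ok] C:[err]
After 9 (send(from=C, to=A, msg='hello')): A:[req,pong,hello] B:[start,ok] C:[err]
After 10 (process(C)): A:[req,pong,hello] B:[start,ok] C:[]
After 11 (send(from=B, to=C, msg='resp')): A:[req,pong,hello] B:[start,ok] C:[resp]
After 12 (send(from=C, to=B, msg='ping')): A:[req,pong,hello] B:[start,ok,ping] C:[resp]
After 13 (process(C)): A:[req,pong,hello] B:[start,ok,ping] C:[]
After 14 (process(B)): A:[req,pong,hello] B:[ok,ping] C:[]

Answer: ok,ping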